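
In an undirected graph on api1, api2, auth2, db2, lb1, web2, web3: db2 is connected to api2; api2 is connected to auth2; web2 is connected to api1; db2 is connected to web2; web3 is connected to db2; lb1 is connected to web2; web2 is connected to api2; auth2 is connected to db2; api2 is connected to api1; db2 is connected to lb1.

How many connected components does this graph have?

1

From api1: component {api1, api2, auth2, db2, lb1, web2, web3}.
That's 1 component.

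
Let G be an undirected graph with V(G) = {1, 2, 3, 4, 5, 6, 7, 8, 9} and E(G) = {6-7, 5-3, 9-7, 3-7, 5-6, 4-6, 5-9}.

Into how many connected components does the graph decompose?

From 1: component {1}.
From 2: component {2}.
From 3: component {3, 4, 5, 6, 7, 9}.
From 8: component {8}.
That's 4 components.

4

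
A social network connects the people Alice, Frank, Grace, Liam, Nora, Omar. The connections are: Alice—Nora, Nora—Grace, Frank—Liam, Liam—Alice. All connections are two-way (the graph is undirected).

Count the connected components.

From Alice: component {Alice, Frank, Grace, Liam, Nora}.
From Omar: component {Omar}.
That's 2 components.

2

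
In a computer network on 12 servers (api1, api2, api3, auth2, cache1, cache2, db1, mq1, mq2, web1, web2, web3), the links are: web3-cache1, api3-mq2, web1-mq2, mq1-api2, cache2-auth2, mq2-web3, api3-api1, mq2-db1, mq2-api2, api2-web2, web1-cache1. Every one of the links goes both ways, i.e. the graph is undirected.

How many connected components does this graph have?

2

From api1: component {api1, api2, api3, cache1, db1, mq1, mq2, web1, web2, web3}.
From auth2: component {auth2, cache2}.
That's 2 components.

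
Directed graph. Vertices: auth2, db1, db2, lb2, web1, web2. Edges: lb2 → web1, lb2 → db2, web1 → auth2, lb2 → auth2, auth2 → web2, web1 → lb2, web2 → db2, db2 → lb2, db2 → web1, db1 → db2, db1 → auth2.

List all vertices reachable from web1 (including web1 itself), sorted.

Start at web1.
Its neighbours: auth2, lb2.
Then their neighbours: db2, web2.
Nothing further is reachable.

auth2, db2, lb2, web1, web2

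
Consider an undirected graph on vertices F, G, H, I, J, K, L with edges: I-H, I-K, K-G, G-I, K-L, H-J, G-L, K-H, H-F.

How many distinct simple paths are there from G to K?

4

G–I–H–K
G–I–K
G–K
G–L–K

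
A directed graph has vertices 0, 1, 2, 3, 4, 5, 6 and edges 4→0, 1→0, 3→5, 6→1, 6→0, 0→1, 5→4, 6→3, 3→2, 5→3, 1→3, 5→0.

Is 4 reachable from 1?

Yes

Explore from 1.
Distance 1: reach 0, 3.
Distance 2: reach 2, 5.
Distance 3: reach 4.
Found 4.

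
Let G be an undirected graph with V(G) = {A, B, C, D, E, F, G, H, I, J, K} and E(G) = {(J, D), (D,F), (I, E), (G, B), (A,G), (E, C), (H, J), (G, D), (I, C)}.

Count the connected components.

From A: component {A, B, D, F, G, H, J}.
From C: component {C, E, I}.
From K: component {K}.
That's 3 components.

3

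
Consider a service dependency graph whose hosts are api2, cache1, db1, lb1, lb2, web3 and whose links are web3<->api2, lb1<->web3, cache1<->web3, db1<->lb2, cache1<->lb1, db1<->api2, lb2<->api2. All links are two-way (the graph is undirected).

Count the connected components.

From api2: component {api2, cache1, db1, lb1, lb2, web3}.
That's 1 component.

1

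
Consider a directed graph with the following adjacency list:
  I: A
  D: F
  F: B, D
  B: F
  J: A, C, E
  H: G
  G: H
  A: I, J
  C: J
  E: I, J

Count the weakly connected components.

From A: component {A, C, E, I, J}.
From B: component {B, D, F}.
From G: component {G, H}.
That's 3 components.

3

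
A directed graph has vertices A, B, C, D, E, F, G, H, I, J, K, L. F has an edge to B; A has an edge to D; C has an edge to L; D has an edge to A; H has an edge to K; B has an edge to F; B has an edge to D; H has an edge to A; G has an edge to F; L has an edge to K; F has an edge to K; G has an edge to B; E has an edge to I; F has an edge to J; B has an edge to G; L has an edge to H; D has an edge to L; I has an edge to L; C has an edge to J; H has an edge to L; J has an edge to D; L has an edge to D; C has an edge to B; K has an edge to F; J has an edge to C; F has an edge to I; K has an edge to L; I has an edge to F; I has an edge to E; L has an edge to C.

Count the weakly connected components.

From A: component {A, B, C, D, E, F, G, H, I, J, K, L}.
That's 1 component.

1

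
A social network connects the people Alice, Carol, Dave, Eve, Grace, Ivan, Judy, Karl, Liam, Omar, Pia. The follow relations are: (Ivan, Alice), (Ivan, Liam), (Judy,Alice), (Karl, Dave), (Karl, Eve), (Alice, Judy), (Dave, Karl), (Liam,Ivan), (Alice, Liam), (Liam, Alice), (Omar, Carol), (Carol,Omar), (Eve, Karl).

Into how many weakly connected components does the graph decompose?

From Alice: component {Alice, Ivan, Judy, Liam}.
From Carol: component {Carol, Omar}.
From Dave: component {Dave, Eve, Karl}.
From Grace: component {Grace}.
From Pia: component {Pia}.
That's 5 components.

5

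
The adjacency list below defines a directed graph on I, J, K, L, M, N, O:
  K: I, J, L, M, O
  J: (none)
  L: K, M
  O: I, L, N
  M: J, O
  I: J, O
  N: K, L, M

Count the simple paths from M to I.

M→O→I
M→O→L→K→I
M→O→N→K→I
M→O→N→L→K→I

4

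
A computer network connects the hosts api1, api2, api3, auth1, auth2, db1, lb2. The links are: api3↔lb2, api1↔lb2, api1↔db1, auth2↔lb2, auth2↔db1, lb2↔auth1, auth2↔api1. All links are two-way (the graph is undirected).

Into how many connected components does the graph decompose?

From api1: component {api1, api3, auth1, auth2, db1, lb2}.
From api2: component {api2}.
That's 2 components.

2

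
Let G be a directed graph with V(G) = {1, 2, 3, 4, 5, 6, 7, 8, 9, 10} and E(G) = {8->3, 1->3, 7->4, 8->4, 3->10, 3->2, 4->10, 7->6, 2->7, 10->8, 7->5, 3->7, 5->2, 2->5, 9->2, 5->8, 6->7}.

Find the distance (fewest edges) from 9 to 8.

Distance 0: 9.
Distance 1: 2.
Distance 2: 5, 7.
Distance 3: 4, 6, 8 — contains 8.

3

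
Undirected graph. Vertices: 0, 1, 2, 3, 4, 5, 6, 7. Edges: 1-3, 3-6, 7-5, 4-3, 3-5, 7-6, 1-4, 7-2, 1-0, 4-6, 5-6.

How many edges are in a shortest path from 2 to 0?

5

Distance 0: 2.
Distance 1: 7.
Distance 2: 5, 6.
Distance 3: 3, 4.
Distance 4: 1.
Distance 5: 0 — contains 0.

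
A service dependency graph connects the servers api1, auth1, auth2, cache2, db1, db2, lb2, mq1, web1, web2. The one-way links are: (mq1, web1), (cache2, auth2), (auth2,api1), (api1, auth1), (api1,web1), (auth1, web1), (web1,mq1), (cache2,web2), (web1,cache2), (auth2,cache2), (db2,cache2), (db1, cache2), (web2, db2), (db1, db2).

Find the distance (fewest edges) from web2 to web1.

Distance 0: web2.
Distance 1: db2.
Distance 2: cache2.
Distance 3: auth2.
Distance 4: api1.
Distance 5: auth1, web1 — contains web1.

5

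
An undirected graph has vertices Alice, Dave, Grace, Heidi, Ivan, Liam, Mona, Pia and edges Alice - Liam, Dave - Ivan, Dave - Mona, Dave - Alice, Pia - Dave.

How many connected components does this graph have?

From Alice: component {Alice, Dave, Ivan, Liam, Mona, Pia}.
From Grace: component {Grace}.
From Heidi: component {Heidi}.
That's 3 components.

3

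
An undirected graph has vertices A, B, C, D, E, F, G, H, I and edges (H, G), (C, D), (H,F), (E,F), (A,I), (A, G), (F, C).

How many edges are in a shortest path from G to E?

3

Distance 0: G.
Distance 1: A, H.
Distance 2: F, I.
Distance 3: C, E — contains E.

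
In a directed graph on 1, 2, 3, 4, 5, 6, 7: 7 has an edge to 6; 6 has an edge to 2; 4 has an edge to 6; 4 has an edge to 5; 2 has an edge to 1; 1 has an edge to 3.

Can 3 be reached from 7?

Yes

Explore from 7.
Distance 1: reach 6.
Distance 2: reach 2.
Distance 3: reach 1.
Distance 4: reach 3.
Found 3.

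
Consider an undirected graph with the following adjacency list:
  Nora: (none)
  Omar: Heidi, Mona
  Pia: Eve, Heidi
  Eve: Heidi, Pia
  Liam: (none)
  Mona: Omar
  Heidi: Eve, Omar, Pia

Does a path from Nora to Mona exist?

Nora has no edges, so nothing is reachable from it.

No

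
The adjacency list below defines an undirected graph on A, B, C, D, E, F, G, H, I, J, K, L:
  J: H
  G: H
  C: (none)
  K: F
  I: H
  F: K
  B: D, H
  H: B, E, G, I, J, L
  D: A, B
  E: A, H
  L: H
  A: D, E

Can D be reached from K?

Explore from K.
Distance 1: reach F.
The search is exhausted without reaching D; it lies in a different component.

No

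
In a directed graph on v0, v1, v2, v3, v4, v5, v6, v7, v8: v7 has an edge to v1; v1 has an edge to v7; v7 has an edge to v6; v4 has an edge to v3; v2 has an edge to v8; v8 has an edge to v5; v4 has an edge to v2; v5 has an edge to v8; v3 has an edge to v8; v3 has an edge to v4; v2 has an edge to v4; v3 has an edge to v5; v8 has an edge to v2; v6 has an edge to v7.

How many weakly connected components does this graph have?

3

From v0: component {v0}.
From v1: component {v1, v6, v7}.
From v2: component {v2, v3, v4, v5, v8}.
That's 3 components.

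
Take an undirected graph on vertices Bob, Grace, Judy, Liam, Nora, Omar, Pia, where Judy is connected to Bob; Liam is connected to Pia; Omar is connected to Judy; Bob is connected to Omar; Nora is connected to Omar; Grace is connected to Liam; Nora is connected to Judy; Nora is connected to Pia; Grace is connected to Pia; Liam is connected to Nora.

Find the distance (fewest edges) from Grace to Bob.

4

Distance 0: Grace.
Distance 1: Liam, Pia.
Distance 2: Nora.
Distance 3: Judy, Omar.
Distance 4: Bob — contains Bob.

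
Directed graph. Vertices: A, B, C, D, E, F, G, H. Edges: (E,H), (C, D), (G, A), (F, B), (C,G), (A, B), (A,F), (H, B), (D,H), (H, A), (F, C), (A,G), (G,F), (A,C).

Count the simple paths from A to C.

A→C
A→F→C
A→G→F→C

3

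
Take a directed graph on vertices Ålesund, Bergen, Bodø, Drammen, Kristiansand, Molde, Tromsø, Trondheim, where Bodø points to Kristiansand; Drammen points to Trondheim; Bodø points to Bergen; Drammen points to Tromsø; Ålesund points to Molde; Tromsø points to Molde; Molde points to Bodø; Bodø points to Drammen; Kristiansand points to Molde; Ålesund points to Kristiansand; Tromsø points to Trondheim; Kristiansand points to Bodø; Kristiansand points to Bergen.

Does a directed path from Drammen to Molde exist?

Yes

Explore from Drammen.
Distance 1: reach Tromsø, Trondheim.
Distance 2: reach Molde.
Found Molde.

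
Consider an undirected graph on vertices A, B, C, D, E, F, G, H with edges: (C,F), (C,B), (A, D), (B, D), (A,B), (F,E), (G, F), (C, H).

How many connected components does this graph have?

1

From A: component {A, B, C, D, E, F, G, H}.
That's 1 component.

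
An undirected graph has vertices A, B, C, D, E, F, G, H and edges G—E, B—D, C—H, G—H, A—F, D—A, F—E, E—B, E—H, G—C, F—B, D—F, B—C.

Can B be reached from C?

Yes

Explore from C.
Distance 1: reach B, G, H.
Found B.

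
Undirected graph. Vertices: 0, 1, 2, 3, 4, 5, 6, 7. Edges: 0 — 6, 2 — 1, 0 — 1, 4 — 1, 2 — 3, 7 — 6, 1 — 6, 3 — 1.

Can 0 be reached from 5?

No

5 has no edges, so nothing is reachable from it.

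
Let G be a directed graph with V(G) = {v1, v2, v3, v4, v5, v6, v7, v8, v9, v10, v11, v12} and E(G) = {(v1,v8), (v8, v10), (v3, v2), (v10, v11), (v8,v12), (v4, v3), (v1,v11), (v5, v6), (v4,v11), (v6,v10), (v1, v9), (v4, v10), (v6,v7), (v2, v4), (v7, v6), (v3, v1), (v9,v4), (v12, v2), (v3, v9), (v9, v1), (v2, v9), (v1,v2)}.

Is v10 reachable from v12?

Yes

Explore from v12.
Distance 1: reach v2.
Distance 2: reach v4, v9.
Distance 3: reach v1, v3, v10, v11.
Found v10.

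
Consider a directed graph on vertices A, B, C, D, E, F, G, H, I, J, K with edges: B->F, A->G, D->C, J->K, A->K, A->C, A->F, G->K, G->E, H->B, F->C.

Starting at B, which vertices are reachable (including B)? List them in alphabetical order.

Start at B.
Its neighbours: F.
Then their neighbours: C.
Nothing further is reachable.

B, C, F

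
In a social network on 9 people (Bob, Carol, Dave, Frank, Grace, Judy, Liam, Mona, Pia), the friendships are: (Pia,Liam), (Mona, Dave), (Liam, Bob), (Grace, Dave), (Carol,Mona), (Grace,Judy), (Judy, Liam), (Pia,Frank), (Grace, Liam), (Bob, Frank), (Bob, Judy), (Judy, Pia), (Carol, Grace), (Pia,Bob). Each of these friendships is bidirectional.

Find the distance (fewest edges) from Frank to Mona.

Distance 0: Frank.
Distance 1: Bob, Pia.
Distance 2: Judy, Liam.
Distance 3: Grace.
Distance 4: Carol, Dave.
Distance 5: Mona — contains Mona.

5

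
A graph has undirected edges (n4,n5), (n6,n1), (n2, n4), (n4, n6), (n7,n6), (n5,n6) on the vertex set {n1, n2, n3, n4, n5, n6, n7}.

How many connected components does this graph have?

From n1: component {n1, n2, n4, n5, n6, n7}.
From n3: component {n3}.
That's 2 components.

2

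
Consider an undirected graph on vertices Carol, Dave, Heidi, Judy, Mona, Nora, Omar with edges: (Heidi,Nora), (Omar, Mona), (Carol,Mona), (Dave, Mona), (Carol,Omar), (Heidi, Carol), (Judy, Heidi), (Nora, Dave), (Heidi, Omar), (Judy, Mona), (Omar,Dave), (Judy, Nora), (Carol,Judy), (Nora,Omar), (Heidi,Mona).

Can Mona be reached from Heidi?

Explore from Heidi.
Distance 1: reach Carol, Judy, Mona, Nora, Omar.
Found Mona.

Yes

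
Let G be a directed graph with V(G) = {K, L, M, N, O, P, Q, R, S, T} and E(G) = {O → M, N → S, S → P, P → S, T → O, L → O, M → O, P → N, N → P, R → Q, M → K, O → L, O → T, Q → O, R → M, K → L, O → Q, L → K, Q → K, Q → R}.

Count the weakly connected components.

2

From K: component {K, L, M, O, Q, R, T}.
From N: component {N, P, S}.
That's 2 components.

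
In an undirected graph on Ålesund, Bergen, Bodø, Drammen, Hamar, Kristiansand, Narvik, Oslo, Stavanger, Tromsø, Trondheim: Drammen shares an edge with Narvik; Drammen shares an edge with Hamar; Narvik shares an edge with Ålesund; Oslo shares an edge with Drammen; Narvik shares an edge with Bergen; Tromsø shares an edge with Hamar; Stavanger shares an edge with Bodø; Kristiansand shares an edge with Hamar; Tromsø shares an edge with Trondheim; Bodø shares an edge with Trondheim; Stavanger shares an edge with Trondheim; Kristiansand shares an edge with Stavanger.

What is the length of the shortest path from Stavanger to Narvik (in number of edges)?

Distance 0: Stavanger.
Distance 1: Bodø, Kristiansand, Trondheim.
Distance 2: Hamar, Tromsø.
Distance 3: Drammen.
Distance 4: Narvik, Oslo — contains Narvik.

4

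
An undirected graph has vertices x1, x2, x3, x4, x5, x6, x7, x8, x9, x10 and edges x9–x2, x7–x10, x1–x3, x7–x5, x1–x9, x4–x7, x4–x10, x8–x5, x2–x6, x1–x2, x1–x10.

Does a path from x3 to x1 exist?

Yes

Explore from x3.
Distance 1: reach x1.
Found x1.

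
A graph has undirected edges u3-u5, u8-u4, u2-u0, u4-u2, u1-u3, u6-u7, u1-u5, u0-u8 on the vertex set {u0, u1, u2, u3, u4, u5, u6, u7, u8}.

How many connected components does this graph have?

From u0: component {u0, u2, u4, u8}.
From u1: component {u1, u3, u5}.
From u6: component {u6, u7}.
That's 3 components.

3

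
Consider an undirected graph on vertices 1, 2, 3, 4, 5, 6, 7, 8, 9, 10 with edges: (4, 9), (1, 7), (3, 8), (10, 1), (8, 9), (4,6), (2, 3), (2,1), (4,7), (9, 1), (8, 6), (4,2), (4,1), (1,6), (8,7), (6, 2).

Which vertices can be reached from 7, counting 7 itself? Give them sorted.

Start at 7.
Its neighbours: 1, 4, 8.
Then their neighbours: 2, 3, 6, 9, 10.
Nothing further is reachable.

1, 2, 3, 4, 6, 7, 8, 9, 10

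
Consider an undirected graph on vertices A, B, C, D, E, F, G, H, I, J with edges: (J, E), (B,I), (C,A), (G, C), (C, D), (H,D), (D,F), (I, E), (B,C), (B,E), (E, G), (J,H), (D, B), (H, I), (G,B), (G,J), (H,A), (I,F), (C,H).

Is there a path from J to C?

Yes

Explore from J.
Distance 1: reach E, G, H.
Distance 2: reach A, B, C, D, I.
Found C.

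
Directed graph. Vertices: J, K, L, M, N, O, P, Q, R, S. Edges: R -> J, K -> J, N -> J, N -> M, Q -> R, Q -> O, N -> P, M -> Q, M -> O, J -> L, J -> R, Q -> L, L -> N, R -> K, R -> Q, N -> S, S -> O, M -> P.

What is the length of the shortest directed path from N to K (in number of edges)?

Distance 0: N.
Distance 1: J, M, P, S.
Distance 2: L, O, Q, R.
Distance 3: K — contains K.

3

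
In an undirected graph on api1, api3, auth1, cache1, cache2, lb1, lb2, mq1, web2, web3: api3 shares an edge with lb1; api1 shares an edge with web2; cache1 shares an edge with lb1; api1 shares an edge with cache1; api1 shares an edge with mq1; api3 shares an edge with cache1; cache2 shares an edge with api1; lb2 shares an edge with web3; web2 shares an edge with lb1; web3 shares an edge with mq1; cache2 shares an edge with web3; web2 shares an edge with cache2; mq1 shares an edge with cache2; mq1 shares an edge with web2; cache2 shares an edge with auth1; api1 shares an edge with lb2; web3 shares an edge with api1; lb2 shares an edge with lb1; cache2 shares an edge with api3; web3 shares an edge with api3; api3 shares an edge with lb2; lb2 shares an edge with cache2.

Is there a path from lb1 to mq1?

Explore from lb1.
Distance 1: reach api3, cache1, lb2, web2.
Distance 2: reach api1, cache2, mq1, web3.
Found mq1.

Yes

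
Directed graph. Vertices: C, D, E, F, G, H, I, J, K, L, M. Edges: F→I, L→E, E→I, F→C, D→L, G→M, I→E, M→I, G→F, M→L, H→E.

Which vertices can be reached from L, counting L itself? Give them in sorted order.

E, I, L

Start at L.
Its neighbours: E.
Then their neighbours: I.
Nothing further is reachable.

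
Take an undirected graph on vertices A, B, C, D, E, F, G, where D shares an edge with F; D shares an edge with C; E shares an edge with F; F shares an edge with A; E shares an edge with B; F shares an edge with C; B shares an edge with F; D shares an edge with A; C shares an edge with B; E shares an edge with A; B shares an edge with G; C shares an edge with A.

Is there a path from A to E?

Explore from A.
Distance 1: reach C, D, E, F.
Found E.

Yes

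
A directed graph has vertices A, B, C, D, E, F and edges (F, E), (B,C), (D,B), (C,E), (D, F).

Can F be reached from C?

Explore from C.
Distance 1: reach E.
The search from C is exhausted; no directed path reaches F.

No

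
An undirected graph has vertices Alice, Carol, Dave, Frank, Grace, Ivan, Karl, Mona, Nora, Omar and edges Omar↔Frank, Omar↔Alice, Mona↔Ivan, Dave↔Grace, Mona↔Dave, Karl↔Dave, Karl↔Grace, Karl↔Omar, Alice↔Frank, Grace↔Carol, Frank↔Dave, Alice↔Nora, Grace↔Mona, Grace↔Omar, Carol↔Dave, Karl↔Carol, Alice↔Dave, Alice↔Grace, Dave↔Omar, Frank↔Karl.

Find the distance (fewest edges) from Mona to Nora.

3

Distance 0: Mona.
Distance 1: Dave, Grace, Ivan.
Distance 2: Alice, Carol, Frank, Karl, Omar.
Distance 3: Nora — contains Nora.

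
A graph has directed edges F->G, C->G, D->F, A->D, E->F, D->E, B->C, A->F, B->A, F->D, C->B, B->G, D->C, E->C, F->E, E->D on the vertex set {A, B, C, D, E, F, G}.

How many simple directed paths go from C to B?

1

C→B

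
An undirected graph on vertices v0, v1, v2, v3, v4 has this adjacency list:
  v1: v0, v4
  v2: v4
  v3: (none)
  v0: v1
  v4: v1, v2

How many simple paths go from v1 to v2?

v1–v4–v2

1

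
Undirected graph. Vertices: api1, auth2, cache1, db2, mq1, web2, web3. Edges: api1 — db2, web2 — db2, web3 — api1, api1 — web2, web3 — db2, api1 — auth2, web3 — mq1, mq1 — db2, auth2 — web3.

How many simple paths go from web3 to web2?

8

web3–api1–db2–web2
web3–api1–web2
web3–auth2–api1–db2–web2
web3–auth2–api1–web2
web3–db2–api1–web2
web3–db2–web2
web3–mq1–db2–api1–web2
web3–mq1–db2–web2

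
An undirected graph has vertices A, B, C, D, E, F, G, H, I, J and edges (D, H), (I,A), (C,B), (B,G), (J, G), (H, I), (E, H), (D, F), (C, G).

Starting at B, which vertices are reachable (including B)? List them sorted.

B, C, G, J

Start at B.
Its neighbours: C, G.
Then their neighbours: J.
Nothing further is reachable.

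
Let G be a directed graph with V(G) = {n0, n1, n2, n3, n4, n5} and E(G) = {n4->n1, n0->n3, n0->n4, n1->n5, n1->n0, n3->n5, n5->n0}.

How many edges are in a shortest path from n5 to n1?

3

Distance 0: n5.
Distance 1: n0.
Distance 2: n3, n4.
Distance 3: n1 — contains n1.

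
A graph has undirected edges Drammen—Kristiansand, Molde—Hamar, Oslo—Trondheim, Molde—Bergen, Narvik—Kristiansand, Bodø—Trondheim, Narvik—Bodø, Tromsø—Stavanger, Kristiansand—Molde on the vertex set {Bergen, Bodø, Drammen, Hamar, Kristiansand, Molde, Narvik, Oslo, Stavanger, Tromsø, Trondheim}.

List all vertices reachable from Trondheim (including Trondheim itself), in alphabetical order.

Start at Trondheim.
Its neighbours: Bodø, Oslo.
Then their neighbours: Narvik.
Then next layer: Kristiansand.
Then next layer: Drammen, Molde.
Then next layer: Bergen, Hamar.
Nothing further is reachable.

Bergen, Bodø, Drammen, Hamar, Kristiansand, Molde, Narvik, Oslo, Trondheim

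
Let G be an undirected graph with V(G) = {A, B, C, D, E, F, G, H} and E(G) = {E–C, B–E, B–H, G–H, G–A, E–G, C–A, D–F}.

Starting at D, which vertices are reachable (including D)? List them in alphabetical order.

Start at D.
Its neighbours: F.
Nothing further is reachable.

D, F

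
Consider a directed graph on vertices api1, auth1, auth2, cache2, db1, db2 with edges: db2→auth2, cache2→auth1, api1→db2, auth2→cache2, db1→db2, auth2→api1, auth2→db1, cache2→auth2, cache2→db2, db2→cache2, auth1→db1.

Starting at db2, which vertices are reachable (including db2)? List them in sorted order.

Start at db2.
Its neighbours: auth2, cache2.
Then their neighbours: api1, auth1, db1.
Every vertex is now reached.

api1, auth1, auth2, cache2, db1, db2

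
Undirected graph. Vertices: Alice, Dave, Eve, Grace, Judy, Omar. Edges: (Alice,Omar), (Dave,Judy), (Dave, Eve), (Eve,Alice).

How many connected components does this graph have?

From Alice: component {Alice, Dave, Eve, Judy, Omar}.
From Grace: component {Grace}.
That's 2 components.

2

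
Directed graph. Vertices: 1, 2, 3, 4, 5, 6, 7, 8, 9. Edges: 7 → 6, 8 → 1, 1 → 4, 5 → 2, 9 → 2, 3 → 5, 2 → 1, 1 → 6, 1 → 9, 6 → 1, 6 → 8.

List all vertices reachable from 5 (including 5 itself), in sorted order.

Start at 5.
Its neighbours: 2.
Then their neighbours: 1.
Then next layer: 4, 6, 9.
Then next layer: 8.
Nothing further is reachable.

1, 2, 4, 5, 6, 8, 9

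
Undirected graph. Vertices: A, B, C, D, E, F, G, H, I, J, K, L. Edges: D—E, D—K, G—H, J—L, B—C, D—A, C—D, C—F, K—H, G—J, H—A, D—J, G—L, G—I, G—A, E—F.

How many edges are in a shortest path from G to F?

4

Distance 0: G.
Distance 1: A, H, I, J, L.
Distance 2: D, K.
Distance 3: C, E.
Distance 4: B, F — contains F.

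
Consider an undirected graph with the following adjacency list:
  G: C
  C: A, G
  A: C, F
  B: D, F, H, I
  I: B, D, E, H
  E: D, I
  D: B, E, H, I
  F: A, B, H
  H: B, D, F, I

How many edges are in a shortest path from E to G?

6

Distance 0: E.
Distance 1: D, I.
Distance 2: B, H.
Distance 3: F.
Distance 4: A.
Distance 5: C.
Distance 6: G — contains G.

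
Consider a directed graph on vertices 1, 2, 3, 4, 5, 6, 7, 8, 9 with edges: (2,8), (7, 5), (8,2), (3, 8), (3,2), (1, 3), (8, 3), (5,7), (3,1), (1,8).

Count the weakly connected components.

5

From 1: component {1, 2, 3, 8}.
From 4: component {4}.
From 5: component {5, 7}.
From 6: component {6}.
From 9: component {9}.
That's 5 components.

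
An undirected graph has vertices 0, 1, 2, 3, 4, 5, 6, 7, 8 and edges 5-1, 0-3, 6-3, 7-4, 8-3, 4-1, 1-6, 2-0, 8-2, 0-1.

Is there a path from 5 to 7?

Yes

Explore from 5.
Distance 1: reach 1.
Distance 2: reach 0, 4, 6.
Distance 3: reach 2, 3, 7.
Found 7.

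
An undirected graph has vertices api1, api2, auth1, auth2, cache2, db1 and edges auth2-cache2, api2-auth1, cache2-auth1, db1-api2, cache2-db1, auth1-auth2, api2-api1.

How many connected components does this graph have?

From api1: component {api1, api2, auth1, auth2, cache2, db1}.
That's 1 component.

1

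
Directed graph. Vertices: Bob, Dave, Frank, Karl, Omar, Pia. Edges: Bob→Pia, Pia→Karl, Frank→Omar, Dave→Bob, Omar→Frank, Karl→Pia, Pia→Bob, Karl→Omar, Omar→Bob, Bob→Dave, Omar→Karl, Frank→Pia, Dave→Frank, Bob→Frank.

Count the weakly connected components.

1

From Bob: component {Bob, Dave, Frank, Karl, Omar, Pia}.
That's 1 component.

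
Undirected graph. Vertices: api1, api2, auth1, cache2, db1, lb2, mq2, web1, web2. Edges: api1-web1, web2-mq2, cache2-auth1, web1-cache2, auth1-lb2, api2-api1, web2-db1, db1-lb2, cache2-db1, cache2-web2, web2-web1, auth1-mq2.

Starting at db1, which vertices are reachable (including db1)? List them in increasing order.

Start at db1.
Its neighbours: cache2, lb2, web2.
Then their neighbours: auth1, mq2, web1.
Then next layer: api1.
Then next layer: api2.
Every vertex is now reached.

api1, api2, auth1, cache2, db1, lb2, mq2, web1, web2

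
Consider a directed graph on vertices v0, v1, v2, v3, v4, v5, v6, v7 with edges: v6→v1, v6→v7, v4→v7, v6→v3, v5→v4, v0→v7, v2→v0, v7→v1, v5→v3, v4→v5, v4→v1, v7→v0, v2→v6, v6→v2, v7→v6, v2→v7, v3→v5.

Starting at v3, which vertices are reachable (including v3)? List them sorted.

v0, v1, v2, v3, v4, v5, v6, v7

Start at v3.
Its neighbours: v5.
Then their neighbours: v4.
Then next layer: v1, v7.
Then next layer: v0, v6.
Then next layer: v2.
Every vertex is now reached.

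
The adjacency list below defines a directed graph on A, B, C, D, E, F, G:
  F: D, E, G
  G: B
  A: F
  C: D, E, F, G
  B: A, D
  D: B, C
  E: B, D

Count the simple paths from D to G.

4

D→B→A→F→G
D→C→E→B→A→F→G
D→C→F→G
D→C→G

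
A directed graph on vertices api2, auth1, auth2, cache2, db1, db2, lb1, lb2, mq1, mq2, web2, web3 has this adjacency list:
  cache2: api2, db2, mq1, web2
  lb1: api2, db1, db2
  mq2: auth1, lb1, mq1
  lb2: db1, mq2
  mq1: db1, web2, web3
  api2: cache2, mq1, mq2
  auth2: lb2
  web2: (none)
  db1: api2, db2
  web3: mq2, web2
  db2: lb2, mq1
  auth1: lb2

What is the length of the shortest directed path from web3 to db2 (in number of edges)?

3

Distance 0: web3.
Distance 1: mq2, web2.
Distance 2: auth1, lb1, mq1.
Distance 3: api2, db1, db2, lb2 — contains db2.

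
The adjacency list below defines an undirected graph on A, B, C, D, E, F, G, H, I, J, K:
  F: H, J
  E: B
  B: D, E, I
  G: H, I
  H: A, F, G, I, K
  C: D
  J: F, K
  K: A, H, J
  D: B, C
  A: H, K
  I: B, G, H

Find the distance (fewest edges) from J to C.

6

Distance 0: J.
Distance 1: F, K.
Distance 2: A, H.
Distance 3: G, I.
Distance 4: B.
Distance 5: D, E.
Distance 6: C — contains C.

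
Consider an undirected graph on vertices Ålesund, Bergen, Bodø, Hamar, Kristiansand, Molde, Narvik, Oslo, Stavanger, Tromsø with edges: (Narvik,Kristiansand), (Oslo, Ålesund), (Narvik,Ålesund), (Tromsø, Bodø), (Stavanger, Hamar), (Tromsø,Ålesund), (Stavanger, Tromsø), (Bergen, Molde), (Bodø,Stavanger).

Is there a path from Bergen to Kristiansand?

Explore from Bergen.
Distance 1: reach Molde.
The search is exhausted without reaching Kristiansand; it lies in a different component.

No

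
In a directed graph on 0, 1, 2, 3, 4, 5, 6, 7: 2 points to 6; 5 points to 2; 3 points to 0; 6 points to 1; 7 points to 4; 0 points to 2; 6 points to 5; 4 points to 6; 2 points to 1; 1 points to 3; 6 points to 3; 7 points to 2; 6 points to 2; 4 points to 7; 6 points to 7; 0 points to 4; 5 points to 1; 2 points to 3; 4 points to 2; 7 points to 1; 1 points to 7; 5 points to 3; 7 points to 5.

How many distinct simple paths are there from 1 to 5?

1→3→0→2→6→5
1→3→0→2→6→7→5
1→3→0→4→2→6→5
1→3→0→4→2→6→7→5
1→3→0→4→6→5
1→3→0→4→6→7→5
1→3→0→4→7→2→6→5
1→3→0→4→7→5
1→7→2→3→0→4→6→5
1→7→2→6→5
1→7→4→2→6→5
1→7→4→6→5
1→7→5

13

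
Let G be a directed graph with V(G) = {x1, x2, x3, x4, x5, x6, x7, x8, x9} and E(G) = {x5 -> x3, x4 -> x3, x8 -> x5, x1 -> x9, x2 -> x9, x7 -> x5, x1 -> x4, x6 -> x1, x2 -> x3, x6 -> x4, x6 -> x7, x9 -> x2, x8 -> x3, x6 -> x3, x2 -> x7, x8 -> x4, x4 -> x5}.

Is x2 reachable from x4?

No

Explore from x4.
Distance 1: reach x3, x5.
The search from x4 is exhausted; no directed path reaches x2.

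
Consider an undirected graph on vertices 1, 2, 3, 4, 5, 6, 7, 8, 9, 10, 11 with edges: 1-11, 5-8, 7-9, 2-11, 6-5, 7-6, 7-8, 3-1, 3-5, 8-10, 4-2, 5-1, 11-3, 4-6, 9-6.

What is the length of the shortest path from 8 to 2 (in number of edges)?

4

Distance 0: 8.
Distance 1: 5, 7, 10.
Distance 2: 1, 3, 6, 9.
Distance 3: 4, 11.
Distance 4: 2 — contains 2.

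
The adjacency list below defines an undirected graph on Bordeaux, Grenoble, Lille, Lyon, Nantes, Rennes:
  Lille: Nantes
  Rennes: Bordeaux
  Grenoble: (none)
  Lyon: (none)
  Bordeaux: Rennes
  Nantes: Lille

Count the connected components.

4

From Bordeaux: component {Bordeaux, Rennes}.
From Grenoble: component {Grenoble}.
From Lille: component {Lille, Nantes}.
From Lyon: component {Lyon}.
That's 4 components.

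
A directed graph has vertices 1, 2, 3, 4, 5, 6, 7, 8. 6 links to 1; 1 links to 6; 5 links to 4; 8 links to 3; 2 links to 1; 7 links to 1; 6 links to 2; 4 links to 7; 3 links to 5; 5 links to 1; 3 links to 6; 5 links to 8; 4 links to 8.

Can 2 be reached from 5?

Explore from 5.
Distance 1: reach 1, 4, 8.
Distance 2: reach 3, 6, 7.
Distance 3: reach 2.
Found 2.

Yes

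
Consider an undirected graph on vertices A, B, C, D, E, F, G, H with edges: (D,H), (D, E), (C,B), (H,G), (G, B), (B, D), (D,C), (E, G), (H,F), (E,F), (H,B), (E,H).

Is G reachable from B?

Explore from B.
Distance 1: reach C, D, G, H.
Found G.

Yes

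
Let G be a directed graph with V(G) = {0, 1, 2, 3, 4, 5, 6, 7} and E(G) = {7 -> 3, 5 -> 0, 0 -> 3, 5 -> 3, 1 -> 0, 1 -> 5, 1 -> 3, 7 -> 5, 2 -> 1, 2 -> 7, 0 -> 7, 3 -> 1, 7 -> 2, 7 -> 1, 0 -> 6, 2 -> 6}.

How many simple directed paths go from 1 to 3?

1→0→3
1→0→7→3
1→0→7→5→3
1→3
1→5→0→3
1→5→0→7→3
1→5→3

7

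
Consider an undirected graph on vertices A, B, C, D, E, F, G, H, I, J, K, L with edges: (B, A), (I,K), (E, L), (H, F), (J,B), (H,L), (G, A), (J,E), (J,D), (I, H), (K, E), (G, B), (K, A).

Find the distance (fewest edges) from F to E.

Distance 0: F.
Distance 1: H.
Distance 2: I, L.
Distance 3: E, K — contains E.

3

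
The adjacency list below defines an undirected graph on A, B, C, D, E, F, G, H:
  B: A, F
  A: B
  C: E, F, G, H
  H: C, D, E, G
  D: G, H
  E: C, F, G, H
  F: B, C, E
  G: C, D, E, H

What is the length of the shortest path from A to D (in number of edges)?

Distance 0: A.
Distance 1: B.
Distance 2: F.
Distance 3: C, E.
Distance 4: G, H.
Distance 5: D — contains D.

5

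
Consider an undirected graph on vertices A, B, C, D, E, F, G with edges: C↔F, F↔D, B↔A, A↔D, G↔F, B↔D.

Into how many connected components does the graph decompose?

2

From A: component {A, B, C, D, F, G}.
From E: component {E}.
That's 2 components.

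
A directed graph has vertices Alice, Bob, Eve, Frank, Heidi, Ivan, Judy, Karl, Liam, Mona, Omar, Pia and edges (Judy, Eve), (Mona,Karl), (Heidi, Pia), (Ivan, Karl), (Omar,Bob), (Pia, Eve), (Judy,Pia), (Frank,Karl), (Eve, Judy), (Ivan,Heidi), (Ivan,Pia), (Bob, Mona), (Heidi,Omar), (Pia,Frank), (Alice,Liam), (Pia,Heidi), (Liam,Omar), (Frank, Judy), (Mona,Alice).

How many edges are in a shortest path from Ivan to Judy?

Distance 0: Ivan.
Distance 1: Heidi, Karl, Pia.
Distance 2: Eve, Frank, Omar.
Distance 3: Bob, Judy — contains Judy.

3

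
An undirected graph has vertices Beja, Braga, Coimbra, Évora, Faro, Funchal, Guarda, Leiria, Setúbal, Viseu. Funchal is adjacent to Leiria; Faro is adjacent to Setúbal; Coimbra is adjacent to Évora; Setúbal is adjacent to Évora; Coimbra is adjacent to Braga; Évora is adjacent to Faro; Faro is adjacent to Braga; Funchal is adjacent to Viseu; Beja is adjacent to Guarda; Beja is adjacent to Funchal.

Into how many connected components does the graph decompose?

2

From Beja: component {Beja, Funchal, Guarda, Leiria, Viseu}.
From Braga: component {Braga, Coimbra, Évora, Faro, Setúbal}.
That's 2 components.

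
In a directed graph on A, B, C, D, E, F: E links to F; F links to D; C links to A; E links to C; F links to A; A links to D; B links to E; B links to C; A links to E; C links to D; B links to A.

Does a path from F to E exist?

Explore from F.
Distance 1: reach A, D.
Distance 2: reach E.
Found E.

Yes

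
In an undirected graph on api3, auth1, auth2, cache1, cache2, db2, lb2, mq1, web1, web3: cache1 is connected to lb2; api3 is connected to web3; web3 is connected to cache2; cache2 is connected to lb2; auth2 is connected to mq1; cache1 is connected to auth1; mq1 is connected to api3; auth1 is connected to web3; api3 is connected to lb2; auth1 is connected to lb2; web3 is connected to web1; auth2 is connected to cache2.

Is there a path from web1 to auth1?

Yes

Explore from web1.
Distance 1: reach web3.
Distance 2: reach api3, auth1, cache2.
Found auth1.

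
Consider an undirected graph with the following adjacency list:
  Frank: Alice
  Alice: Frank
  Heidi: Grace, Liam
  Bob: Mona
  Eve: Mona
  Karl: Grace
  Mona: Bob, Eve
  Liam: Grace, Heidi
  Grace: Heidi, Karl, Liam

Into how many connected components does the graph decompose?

From Alice: component {Alice, Frank}.
From Bob: component {Bob, Eve, Mona}.
From Grace: component {Grace, Heidi, Karl, Liam}.
That's 3 components.

3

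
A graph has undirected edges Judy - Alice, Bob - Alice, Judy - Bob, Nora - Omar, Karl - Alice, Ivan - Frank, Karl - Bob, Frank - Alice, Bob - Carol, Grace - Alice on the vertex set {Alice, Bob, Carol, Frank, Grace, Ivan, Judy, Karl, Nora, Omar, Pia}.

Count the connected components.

3

From Alice: component {Alice, Bob, Carol, Frank, Grace, Ivan, Judy, Karl}.
From Nora: component {Nora, Omar}.
From Pia: component {Pia}.
That's 3 components.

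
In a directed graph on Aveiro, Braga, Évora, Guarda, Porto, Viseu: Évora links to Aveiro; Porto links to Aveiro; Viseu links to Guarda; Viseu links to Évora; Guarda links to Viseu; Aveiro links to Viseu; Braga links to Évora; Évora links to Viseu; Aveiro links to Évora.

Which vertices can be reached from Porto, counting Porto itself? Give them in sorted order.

Start at Porto.
Its neighbours: Aveiro.
Then their neighbours: Évora, Viseu.
Then next layer: Guarda.
Nothing further is reachable.

Aveiro, Évora, Guarda, Porto, Viseu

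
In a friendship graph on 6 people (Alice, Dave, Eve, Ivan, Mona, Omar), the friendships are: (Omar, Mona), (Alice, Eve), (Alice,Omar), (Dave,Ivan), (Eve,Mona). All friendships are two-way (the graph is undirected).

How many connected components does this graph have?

From Alice: component {Alice, Eve, Mona, Omar}.
From Dave: component {Dave, Ivan}.
That's 2 components.

2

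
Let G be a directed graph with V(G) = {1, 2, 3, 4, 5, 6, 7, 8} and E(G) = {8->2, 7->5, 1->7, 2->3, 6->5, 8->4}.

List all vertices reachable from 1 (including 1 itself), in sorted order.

1, 5, 7

Start at 1.
Its neighbours: 7.
Then their neighbours: 5.
Nothing further is reachable.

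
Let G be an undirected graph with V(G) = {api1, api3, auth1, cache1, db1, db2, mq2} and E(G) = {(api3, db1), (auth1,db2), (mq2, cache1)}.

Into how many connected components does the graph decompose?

From api1: component {api1}.
From api3: component {api3, db1}.
From auth1: component {auth1, db2}.
From cache1: component {cache1, mq2}.
That's 4 components.

4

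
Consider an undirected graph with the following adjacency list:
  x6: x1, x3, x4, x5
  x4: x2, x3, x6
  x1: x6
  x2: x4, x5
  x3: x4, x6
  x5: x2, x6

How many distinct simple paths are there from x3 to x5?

x3–x4–x2–x5
x3–x4–x6–x5
x3–x6–x4–x2–x5
x3–x6–x5

4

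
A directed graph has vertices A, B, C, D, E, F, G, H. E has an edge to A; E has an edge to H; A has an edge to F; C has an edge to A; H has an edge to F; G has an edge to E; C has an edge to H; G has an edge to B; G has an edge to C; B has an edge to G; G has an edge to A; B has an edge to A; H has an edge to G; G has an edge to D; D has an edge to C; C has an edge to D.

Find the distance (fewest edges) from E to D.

3

Distance 0: E.
Distance 1: A, H.
Distance 2: F, G.
Distance 3: B, C, D — contains D.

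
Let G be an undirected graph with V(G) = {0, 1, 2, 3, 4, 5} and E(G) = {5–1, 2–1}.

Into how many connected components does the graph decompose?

From 0: component {0}.
From 1: component {1, 2, 5}.
From 3: component {3}.
From 4: component {4}.
That's 4 components.

4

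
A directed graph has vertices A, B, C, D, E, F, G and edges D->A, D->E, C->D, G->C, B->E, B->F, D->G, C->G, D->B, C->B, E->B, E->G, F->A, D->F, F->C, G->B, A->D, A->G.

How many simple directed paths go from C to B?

8

C→B
C→D→A→G→B
C→D→B
C→D→E→B
C→D→E→G→B
C→D→F→A→G→B
C→D→G→B
C→G→B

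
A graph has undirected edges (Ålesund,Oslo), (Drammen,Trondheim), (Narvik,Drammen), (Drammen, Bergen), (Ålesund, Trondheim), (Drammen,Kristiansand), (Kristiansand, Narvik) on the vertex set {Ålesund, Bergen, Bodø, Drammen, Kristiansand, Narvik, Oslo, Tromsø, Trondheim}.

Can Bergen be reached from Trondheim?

Yes

Explore from Trondheim.
Distance 1: reach Ålesund, Drammen.
Distance 2: reach Bergen, Kristiansand, Narvik, Oslo.
Found Bergen.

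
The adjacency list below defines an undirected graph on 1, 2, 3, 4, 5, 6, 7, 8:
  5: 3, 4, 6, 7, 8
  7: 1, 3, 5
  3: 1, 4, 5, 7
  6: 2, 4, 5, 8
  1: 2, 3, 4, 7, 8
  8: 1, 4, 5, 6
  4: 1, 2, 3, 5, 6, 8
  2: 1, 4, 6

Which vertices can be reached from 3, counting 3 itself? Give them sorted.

Start at 3.
Its neighbours: 1, 4, 5, 7.
Then their neighbours: 2, 6, 8.
Every vertex is now reached.

1, 2, 3, 4, 5, 6, 7, 8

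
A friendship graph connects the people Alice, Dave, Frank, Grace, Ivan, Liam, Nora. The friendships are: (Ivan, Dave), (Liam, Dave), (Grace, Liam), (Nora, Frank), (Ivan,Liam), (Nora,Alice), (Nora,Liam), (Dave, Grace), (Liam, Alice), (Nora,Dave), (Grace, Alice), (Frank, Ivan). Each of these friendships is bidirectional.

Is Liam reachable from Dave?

Explore from Dave.
Distance 1: reach Grace, Ivan, Liam, Nora.
Found Liam.

Yes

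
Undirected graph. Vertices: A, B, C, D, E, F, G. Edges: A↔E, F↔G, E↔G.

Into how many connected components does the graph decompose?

4

From A: component {A, E, F, G}.
From B: component {B}.
From C: component {C}.
From D: component {D}.
That's 4 components.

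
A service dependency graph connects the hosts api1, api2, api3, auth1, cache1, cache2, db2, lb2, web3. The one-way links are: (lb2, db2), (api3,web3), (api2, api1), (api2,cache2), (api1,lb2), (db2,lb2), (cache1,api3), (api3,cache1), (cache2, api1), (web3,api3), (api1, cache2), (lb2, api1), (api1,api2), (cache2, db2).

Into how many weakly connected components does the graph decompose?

3

From api1: component {api1, api2, cache2, db2, lb2}.
From api3: component {api3, cache1, web3}.
From auth1: component {auth1}.
That's 3 components.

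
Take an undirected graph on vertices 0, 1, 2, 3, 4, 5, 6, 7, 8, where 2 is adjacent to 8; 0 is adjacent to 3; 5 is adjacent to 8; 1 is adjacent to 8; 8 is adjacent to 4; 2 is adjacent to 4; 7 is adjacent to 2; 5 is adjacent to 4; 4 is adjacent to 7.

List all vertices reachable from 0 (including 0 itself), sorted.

0, 3

Start at 0.
Its neighbours: 3.
Nothing further is reachable.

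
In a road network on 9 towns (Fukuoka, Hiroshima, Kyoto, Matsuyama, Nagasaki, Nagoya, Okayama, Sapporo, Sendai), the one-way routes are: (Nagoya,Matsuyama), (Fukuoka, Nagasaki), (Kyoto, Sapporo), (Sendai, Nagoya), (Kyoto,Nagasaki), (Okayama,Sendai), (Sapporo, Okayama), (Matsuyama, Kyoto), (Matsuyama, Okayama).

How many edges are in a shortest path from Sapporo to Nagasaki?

6

Distance 0: Sapporo.
Distance 1: Okayama.
Distance 2: Sendai.
Distance 3: Nagoya.
Distance 4: Matsuyama.
Distance 5: Kyoto.
Distance 6: Nagasaki — contains Nagasaki.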